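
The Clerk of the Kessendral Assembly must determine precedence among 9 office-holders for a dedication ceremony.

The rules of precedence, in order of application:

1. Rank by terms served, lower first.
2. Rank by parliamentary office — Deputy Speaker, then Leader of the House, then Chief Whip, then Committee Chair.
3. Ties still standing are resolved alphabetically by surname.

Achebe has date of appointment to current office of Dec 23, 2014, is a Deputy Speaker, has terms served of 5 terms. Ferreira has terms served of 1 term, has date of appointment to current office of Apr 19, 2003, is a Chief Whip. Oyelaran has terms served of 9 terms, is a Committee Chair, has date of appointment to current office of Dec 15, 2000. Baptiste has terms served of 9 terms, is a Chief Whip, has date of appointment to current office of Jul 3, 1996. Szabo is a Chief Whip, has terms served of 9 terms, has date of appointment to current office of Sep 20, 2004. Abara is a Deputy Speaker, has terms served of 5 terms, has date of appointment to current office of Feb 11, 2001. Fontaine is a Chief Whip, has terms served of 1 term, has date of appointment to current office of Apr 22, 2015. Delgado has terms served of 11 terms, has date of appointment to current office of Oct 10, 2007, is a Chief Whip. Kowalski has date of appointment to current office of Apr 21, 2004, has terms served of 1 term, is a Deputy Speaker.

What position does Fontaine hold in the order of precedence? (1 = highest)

3

By terms served (lower first): Kowalski, Ferreira and Fontaine (each 1 term); then Abara and Achebe (both 5 terms); then Baptiste, Szabo and Oyelaran (each 9 terms); then Delgado (11 terms).
Among Kowalski, Ferreira and Fontaine, by parliamentary office: Kowalski (Deputy Speaker) before Ferreira and Fontaine (Chief Whip).
Among Ferreira and Fontaine, alphabetically by surname: Ferreira before Fontaine.
Abara and Achebe are each Deputy Speaker, so the next rule applies.
Among Abara and Achebe, alphabetically by surname: Abara before Achebe.
Among Baptiste, Szabo and Oyelaran, by parliamentary office: Baptiste and Szabo (Chief Whip) before Oyelaran (Committee Chair).
Among Baptiste and Szabo, alphabetically by surname: Baptiste before Szabo.
Order: Kowalski, Ferreira, Fontaine, Abara, Achebe, Baptiste, Szabo, Oyelaran, Delgado. So position 3.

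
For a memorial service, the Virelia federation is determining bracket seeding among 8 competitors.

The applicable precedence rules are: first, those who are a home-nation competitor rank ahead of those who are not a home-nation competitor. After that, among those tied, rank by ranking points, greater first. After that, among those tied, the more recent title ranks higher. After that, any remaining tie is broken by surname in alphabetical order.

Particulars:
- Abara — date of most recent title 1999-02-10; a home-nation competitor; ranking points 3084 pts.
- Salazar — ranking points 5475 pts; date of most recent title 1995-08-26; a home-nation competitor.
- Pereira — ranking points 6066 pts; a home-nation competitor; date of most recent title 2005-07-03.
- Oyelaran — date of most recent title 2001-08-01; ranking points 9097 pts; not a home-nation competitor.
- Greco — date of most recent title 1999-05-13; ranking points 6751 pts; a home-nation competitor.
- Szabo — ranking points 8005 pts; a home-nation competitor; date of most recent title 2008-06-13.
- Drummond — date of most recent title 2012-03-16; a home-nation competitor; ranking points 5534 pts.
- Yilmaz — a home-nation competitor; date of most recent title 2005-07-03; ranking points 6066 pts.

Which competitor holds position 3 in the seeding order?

By the first rule: Szabo, Greco, Pereira, Yilmaz, Drummond, Salazar and Abara (each a home-nation competitor); then Oyelaran (not a home-nation competitor).
Among Szabo, Greco, Pereira, Yilmaz, Drummond, Salazar and Abara, by ranking points (higher first): Szabo (8005 pts) before Greco (6751 pts) before Pereira and Yilmaz (6066 pts) before Drummond (5534 pts) before Salazar (5475 pts) before Abara (3084 pts).
Pereira and Yilmaz both have date of most recent title 2005-07-03, so the next rule applies.
Among Pereira and Yilmaz, alphabetically by surname: Pereira before Yilmaz.
Order: Szabo, Greco, Pereira, Yilmaz, Drummond, Salazar, Abara, Oyelaran.

Pereira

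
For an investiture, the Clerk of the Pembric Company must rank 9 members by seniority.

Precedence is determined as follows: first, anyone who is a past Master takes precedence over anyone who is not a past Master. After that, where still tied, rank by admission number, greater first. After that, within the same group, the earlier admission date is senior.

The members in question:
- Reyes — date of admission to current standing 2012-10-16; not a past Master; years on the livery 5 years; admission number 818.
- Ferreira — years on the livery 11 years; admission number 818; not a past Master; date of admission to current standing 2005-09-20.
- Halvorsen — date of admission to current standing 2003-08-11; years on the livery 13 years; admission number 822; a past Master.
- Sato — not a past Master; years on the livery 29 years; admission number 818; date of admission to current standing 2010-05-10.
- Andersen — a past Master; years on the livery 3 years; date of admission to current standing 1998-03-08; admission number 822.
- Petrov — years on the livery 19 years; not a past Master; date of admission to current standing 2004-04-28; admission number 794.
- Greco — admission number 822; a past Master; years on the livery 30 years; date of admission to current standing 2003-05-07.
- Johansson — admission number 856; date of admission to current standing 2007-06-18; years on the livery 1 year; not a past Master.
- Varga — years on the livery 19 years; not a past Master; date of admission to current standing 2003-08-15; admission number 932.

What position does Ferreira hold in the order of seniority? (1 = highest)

By the first rule: Andersen, Greco and Halvorsen (each a past Master); then Varga, Johansson, Ferreira, Sato, Reyes and Petrov (each not a past Master).
Andersen, Greco and Halvorsen all have admission number 822, so the next rule applies.
Among Andersen, Greco and Halvorsen, by date of admission to current standing (earlier first): Andersen (1998-03-08) before Greco (2003-05-07) before Halvorsen (2003-08-11).
Among Varga, Johansson, Ferreira, Sato, Reyes and Petrov, by admission number (higher first): Varga (932) before Johansson (856) before Ferreira, Sato and Reyes (818) before Petrov (794).
Among Ferreira, Sato and Reyes, by date of admission to current standing (earlier first): Ferreira (2005-09-20) before Sato (2010-05-10) before Reyes (2012-10-16).
Order: Andersen, Greco, Halvorsen, Varga, Johansson, Ferreira, Sato, Reyes, Petrov. So position 6.

6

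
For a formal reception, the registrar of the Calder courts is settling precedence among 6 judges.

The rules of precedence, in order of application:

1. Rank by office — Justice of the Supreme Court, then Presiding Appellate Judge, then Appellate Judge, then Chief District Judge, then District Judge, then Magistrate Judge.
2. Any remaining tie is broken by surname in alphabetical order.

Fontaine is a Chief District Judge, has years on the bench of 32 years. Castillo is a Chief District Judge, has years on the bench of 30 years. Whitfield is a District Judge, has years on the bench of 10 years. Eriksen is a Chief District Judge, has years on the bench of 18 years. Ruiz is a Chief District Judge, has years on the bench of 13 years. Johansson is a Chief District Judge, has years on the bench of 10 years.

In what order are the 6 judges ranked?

By office: Castillo, Eriksen, Fontaine, Johansson and Ruiz (Chief District Judge); then Whitfield (District Judge).
Among Castillo, Eriksen, Fontaine, Johansson and Ruiz, alphabetically by surname: Castillo before Eriksen before Fontaine before Johansson before Ruiz.
Full order: Castillo, Eriksen, Fontaine, Johansson, Ruiz, Whitfield.

Castillo, Eriksen, Fontaine, Johansson, Ruiz, Whitfield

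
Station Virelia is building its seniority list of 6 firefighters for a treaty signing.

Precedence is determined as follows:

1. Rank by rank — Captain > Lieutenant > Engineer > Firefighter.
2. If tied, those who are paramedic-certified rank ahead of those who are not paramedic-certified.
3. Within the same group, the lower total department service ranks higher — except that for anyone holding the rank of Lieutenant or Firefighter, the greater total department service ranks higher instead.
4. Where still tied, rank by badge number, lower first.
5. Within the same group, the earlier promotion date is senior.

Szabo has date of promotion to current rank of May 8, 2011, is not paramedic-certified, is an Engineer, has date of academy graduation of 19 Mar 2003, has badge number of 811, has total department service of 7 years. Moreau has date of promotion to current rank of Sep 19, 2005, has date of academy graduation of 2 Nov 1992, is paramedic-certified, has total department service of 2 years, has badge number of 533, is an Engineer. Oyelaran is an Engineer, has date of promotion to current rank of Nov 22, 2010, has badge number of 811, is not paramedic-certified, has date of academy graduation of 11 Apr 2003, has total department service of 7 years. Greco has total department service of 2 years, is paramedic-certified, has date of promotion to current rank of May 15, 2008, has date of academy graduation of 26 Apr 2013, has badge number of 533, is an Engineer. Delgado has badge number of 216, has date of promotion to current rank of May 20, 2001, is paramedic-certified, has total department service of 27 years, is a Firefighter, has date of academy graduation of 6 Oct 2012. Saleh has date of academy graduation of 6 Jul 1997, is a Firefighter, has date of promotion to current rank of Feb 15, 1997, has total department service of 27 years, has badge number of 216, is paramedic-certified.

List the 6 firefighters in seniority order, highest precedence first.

By rank: Moreau, Greco, Oyelaran and Szabo (Engineer); then Saleh and Delgado (Firefighter).
Among Moreau, Greco, Oyelaran and Szabo, paramedic-certified before not paramedic-certified: Moreau and Greco (paramedic-certified) before Oyelaran and Szabo (not paramedic-certified).
Moreau and Greco both have total department service 2 years, so the next rule applies.
Moreau and Greco both have badge number 533, so the next rule applies.
Among Moreau and Greco, by date of promotion to current rank (earlier first): Moreau (Sep 19, 2005) before Greco (May 15, 2008).
Oyelaran and Szabo both have total department service 7 years, so the next rule applies.
Oyelaran and Szabo both have badge number 811, so the next rule applies.
Among Oyelaran and Szabo, by date of promotion to current rank (earlier first): Oyelaran (Nov 22, 2010) before Szabo (May 8, 2011).
Saleh and Delgado are each paramedic-certified, so the next rule applies.
Saleh and Delgado both have total department service 27 years, so the next rule applies.
Saleh and Delgado both have badge number 216, so the next rule applies.
Among Saleh and Delgado, by date of promotion to current rank (earlier first): Saleh (Feb 15, 1997) before Delgado (May 20, 2001).
Full order: Moreau, Greco, Oyelaran, Szabo, Saleh, Delgado.

Moreau, Greco, Oyelaran, Szabo, Saleh, Delgado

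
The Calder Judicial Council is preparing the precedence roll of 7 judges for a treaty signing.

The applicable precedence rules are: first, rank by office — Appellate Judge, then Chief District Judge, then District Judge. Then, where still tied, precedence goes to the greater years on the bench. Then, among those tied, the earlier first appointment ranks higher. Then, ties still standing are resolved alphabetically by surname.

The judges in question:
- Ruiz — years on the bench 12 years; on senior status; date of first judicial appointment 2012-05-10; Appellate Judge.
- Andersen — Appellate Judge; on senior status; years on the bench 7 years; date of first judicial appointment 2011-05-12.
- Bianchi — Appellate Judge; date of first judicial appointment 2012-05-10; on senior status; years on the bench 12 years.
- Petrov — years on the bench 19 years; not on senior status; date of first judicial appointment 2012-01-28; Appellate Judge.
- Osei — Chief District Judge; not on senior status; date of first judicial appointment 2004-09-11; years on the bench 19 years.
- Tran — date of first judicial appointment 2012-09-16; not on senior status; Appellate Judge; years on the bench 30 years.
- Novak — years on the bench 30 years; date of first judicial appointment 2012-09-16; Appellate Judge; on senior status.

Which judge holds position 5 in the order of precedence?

By office: Novak, Tran, Petrov, Bianchi, Ruiz and Andersen (Appellate Judge); then Osei (Chief District Judge).
Among Novak, Tran, Petrov, Bianchi, Ruiz and Andersen, by years on the bench (higher first): Novak and Tran (30 years) before Petrov (19 years) before Bianchi and Ruiz (12 years) before Andersen (7 years).
Novak and Tran both have date of first judicial appointment 2012-09-16, so the next rule applies.
Among Novak and Tran, alphabetically by surname: Novak before Tran.
Bianchi and Ruiz both have date of first judicial appointment 2012-05-10, so the next rule applies.
Among Bianchi and Ruiz, alphabetically by surname: Bianchi before Ruiz.
Order: Novak, Tran, Petrov, Bianchi, Ruiz, Andersen, Osei.

Ruiz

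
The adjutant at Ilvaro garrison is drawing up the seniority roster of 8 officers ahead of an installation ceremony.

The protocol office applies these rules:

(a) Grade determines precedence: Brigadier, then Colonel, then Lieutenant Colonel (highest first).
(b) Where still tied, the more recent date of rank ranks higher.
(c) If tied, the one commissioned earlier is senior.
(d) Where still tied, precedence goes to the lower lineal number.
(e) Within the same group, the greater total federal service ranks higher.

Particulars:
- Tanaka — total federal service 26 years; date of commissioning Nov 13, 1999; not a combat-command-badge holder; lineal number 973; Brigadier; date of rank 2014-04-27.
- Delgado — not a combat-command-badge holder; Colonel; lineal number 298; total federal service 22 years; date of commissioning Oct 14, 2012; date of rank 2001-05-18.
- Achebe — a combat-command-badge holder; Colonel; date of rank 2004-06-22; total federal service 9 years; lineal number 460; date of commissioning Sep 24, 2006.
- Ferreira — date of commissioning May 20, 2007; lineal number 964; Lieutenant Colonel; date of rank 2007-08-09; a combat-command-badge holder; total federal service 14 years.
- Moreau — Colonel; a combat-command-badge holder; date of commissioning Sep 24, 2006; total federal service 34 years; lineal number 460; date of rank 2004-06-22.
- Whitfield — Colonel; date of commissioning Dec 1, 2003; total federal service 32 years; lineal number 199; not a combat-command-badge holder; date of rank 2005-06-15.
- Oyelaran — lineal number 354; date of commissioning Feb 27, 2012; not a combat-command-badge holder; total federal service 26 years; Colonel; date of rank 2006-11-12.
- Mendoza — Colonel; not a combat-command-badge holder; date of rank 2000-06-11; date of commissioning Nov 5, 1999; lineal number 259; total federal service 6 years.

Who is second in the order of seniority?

Oyelaran

By grade: Tanaka (Brigadier); then Oyelaran, Whitfield, Moreau, Achebe, Delgado and Mendoza (Colonel); then Ferreira (Lieutenant Colonel).
Among Oyelaran, Whitfield, Moreau, Achebe, Delgado and Mendoza, by date of rank (later first): Oyelaran (2006-11-12) before Whitfield (2005-06-15) before Moreau and Achebe (2004-06-22) before Delgado (2001-05-18) before Mendoza (2000-06-11).
Moreau and Achebe both have date of commissioning Sep 24, 2006, so the next rule applies.
Moreau and Achebe both have lineal number 460, so the next rule applies.
Among Moreau and Achebe, by total federal service (higher first): Moreau (34 years) before Achebe (9 years).
Order: Tanaka, Oyelaran, Whitfield, Moreau, Achebe, Delgado, Mendoza, Ferreira.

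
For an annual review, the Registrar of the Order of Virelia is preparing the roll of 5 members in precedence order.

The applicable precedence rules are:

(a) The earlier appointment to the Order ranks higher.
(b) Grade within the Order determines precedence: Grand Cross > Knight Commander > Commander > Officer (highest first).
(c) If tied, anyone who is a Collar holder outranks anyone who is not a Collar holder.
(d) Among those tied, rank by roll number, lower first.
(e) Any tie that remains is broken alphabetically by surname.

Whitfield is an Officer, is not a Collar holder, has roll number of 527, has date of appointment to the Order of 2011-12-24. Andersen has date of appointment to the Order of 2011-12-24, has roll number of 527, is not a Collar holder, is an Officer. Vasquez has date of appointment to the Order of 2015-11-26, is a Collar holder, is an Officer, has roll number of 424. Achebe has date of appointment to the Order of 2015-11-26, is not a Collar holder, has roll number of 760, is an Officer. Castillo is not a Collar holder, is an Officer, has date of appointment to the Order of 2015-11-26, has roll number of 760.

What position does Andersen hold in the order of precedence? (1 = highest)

1

By date of appointment to the Order (earlier first): Andersen and Whitfield (both 2011-12-24); then Vasquez, Achebe and Castillo (each 2015-11-26).
Andersen and Whitfield are each Officer, so the next rule applies.
Andersen and Whitfield are each not a Collar holder, so the next rule applies.
Andersen and Whitfield both have roll number 527, so the next rule applies.
Among Andersen and Whitfield, alphabetically by surname: Andersen before Whitfield.
Vasquez, Achebe and Castillo are each Officer, so the next rule applies.
Among Vasquez, Achebe and Castillo, a Collar holder before not a Collar holder: Vasquez (a Collar holder) before Achebe and Castillo (not a Collar holder).
Achebe and Castillo both have roll number 760, so the next rule applies.
Among Achebe and Castillo, alphabetically by surname: Achebe before Castillo.
Order: Andersen, Whitfield, Vasquez, Achebe, Castillo. So position 1.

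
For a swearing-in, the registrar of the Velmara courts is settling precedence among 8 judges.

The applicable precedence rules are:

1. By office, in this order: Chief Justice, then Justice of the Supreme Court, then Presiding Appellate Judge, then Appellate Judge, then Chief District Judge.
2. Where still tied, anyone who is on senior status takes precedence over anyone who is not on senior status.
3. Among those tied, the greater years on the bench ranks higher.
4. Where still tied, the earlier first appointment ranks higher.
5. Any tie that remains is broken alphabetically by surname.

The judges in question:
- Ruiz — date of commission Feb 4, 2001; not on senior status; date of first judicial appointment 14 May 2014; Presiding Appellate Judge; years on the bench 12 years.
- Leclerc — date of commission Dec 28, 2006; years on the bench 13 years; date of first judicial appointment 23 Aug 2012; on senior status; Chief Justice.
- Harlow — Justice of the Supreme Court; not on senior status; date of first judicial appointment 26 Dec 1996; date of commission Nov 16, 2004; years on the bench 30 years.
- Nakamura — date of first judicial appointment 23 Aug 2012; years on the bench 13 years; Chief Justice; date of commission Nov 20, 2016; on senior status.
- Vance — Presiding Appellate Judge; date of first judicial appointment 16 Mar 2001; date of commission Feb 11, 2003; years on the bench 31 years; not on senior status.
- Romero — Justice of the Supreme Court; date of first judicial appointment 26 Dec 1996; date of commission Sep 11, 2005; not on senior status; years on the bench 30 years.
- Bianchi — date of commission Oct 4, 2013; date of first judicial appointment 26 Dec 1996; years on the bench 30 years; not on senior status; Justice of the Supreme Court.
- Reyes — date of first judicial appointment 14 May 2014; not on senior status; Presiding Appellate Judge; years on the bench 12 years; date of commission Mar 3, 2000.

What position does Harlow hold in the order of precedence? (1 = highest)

By office: Leclerc and Nakamura (Chief Justice); then Bianchi, Harlow and Romero (Justice of the Supreme Court); then Vance, Reyes and Ruiz (Presiding Appellate Judge).
Leclerc and Nakamura are each on senior status, so the next rule applies.
Leclerc and Nakamura both have years on the bench 13 years, so the next rule applies.
Leclerc and Nakamura both have date of first judicial appointment 23 Aug 2012, so the next rule applies.
Among Leclerc and Nakamura, alphabetically by surname: Leclerc before Nakamura.
Bianchi, Harlow and Romero are each not on senior status, so the next rule applies.
Bianchi, Harlow and Romero all have years on the bench 30 years, so the next rule applies.
Bianchi, Harlow and Romero all have date of first judicial appointment 26 Dec 1996, so the next rule applies.
Among Bianchi, Harlow and Romero, alphabetically by surname: Bianchi before Harlow before Romero.
Vance, Reyes and Ruiz are each not on senior status, so the next rule applies.
Among Vance, Reyes and Ruiz, by years on the bench (higher first): Vance (31 years) before Reyes and Ruiz (12 years).
Reyes and Ruiz both have date of first judicial appointment 14 May 2014, so the next rule applies.
Among Reyes and Ruiz, alphabetically by surname: Reyes before Ruiz.
Order: Leclerc, Nakamura, Bianchi, Harlow, Romero, Vance, Reyes, Ruiz. So position 4.

4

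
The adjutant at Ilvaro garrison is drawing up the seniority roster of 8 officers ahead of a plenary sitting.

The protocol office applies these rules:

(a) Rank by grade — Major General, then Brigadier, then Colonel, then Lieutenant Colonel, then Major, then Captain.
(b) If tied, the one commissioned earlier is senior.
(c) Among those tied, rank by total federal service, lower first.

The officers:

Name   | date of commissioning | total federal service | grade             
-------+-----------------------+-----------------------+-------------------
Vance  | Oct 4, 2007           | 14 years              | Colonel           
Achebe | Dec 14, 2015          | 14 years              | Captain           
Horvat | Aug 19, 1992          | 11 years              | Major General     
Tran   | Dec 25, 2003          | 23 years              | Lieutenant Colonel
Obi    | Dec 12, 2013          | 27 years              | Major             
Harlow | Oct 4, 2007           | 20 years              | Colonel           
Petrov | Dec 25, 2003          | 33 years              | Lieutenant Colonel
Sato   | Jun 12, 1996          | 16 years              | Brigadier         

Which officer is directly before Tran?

Harlow

By grade: Horvat (Major General); then Sato (Brigadier); then Vance and Harlow (Colonel); then Tran and Petrov (Lieutenant Colonel); then Obi (Major); then Achebe (Captain).
Vance and Harlow both have date of commissioning Oct 4, 2007, so the next rule applies.
Among Vance and Harlow, by total federal service (lower first): Vance (14 years) before Harlow (20 years).
Tran and Petrov both have date of commissioning Dec 25, 2003, so the next rule applies.
Among Tran and Petrov, by total federal service (lower first): Tran (23 years) before Petrov (33 years).
Order: Horvat, Sato, Vance, Harlow, Tran, Petrov, Obi, Achebe.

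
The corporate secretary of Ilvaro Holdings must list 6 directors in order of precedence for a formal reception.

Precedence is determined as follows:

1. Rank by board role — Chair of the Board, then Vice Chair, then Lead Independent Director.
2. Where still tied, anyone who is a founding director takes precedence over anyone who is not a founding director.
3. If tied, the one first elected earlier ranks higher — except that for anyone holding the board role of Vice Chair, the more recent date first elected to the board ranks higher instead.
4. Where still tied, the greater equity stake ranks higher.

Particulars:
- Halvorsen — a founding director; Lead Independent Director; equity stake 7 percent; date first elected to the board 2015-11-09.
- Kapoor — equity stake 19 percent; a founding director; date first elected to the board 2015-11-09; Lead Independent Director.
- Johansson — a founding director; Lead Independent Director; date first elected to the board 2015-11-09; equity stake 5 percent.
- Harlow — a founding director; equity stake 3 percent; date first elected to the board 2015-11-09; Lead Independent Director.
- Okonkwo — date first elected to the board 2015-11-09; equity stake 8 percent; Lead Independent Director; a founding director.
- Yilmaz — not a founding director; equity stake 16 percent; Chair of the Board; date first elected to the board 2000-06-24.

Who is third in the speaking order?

By board role: Yilmaz (Chair of the Board); then Kapoor, Okonkwo, Halvorsen, Johansson and Harlow (Lead Independent Director).
Kapoor, Okonkwo, Halvorsen, Johansson and Harlow are each a founding director, so the next rule applies.
Kapoor, Okonkwo, Halvorsen, Johansson and Harlow all have date first elected to the board 2015-11-09, so the next rule applies.
Among Kapoor, Okonkwo, Halvorsen, Johansson and Harlow, by equity stake (higher first): Kapoor (19 percent) before Okonkwo (8 percent) before Halvorsen (7 percent) before Johansson (5 percent) before Harlow (3 percent).
Order: Yilmaz, Kapoor, Okonkwo, Halvorsen, Johansson, Harlow.

Okonkwo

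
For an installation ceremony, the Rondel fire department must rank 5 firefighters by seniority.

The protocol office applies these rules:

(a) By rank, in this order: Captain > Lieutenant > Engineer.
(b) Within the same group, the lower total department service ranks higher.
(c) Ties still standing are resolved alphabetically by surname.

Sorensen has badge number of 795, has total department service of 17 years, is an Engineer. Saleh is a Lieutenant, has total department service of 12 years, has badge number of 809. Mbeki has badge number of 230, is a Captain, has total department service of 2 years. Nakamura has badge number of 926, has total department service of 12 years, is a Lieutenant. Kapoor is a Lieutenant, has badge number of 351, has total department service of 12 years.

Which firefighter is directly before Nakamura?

Kapoor

By rank: Mbeki (Captain); then Kapoor, Nakamura and Saleh (Lieutenant); then Sorensen (Engineer).
Kapoor, Nakamura and Saleh all have total department service 12 years, so the next rule applies.
Among Kapoor, Nakamura and Saleh, alphabetically by surname: Kapoor before Nakamura before Saleh.
Order: Mbeki, Kapoor, Nakamura, Saleh, Sorensen.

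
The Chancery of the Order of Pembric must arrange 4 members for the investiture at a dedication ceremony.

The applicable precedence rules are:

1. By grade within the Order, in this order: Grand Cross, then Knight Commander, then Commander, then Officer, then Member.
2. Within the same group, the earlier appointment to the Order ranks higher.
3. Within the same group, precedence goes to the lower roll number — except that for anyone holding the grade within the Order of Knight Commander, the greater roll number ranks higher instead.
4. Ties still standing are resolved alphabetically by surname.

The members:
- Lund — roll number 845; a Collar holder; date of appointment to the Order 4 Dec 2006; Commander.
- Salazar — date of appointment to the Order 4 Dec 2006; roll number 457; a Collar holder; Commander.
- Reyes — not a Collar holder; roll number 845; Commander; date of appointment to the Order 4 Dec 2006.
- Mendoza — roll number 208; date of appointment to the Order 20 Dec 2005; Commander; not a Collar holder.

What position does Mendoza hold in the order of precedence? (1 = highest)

By grade within the Order: Mendoza, Salazar, Lund and Reyes (Commander).
Among Mendoza, Salazar, Lund and Reyes, by date of appointment to the Order (earlier first): Mendoza (20 Dec 2005) before Salazar, Lund and Reyes (4 Dec 2006).
Among Salazar, Lund and Reyes, by roll number (lower first): Salazar (457) before Lund and Reyes (845).
Among Lund and Reyes, alphabetically by surname: Lund before Reyes.
Order: Mendoza, Salazar, Lund, Reyes. So position 1.

1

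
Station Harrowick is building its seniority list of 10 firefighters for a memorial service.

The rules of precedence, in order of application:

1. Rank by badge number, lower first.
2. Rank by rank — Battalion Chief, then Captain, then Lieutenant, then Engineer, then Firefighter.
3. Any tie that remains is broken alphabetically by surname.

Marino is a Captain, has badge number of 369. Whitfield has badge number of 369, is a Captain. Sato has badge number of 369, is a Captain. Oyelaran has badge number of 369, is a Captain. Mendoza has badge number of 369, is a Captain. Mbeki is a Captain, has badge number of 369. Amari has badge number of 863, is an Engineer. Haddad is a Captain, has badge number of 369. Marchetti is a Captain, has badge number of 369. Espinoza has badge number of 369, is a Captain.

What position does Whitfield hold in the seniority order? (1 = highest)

By badge number (lower first): Espinoza, Haddad, Marchetti, Marino, Mbeki, Mendoza, Oyelaran, Sato and Whitfield (each 369); then Amari (863).
Espinoza, Haddad, Marchetti, Marino, Mbeki, Mendoza, Oyelaran, Sato and Whitfield are each Captain, so the next rule applies.
Among Espinoza, Haddad, Marchetti, Marino, Mbeki, Mendoza, Oyelaran, Sato and Whitfield, alphabetically by surname: Espinoza before Haddad before Marchetti before Marino before Mbeki before Mendoza before Oyelaran before Sato before Whitfield.
Order: Espinoza, Haddad, Marchetti, Marino, Mbeki, Mendoza, Oyelaran, Sato, Whitfield, Amari. So position 9.

9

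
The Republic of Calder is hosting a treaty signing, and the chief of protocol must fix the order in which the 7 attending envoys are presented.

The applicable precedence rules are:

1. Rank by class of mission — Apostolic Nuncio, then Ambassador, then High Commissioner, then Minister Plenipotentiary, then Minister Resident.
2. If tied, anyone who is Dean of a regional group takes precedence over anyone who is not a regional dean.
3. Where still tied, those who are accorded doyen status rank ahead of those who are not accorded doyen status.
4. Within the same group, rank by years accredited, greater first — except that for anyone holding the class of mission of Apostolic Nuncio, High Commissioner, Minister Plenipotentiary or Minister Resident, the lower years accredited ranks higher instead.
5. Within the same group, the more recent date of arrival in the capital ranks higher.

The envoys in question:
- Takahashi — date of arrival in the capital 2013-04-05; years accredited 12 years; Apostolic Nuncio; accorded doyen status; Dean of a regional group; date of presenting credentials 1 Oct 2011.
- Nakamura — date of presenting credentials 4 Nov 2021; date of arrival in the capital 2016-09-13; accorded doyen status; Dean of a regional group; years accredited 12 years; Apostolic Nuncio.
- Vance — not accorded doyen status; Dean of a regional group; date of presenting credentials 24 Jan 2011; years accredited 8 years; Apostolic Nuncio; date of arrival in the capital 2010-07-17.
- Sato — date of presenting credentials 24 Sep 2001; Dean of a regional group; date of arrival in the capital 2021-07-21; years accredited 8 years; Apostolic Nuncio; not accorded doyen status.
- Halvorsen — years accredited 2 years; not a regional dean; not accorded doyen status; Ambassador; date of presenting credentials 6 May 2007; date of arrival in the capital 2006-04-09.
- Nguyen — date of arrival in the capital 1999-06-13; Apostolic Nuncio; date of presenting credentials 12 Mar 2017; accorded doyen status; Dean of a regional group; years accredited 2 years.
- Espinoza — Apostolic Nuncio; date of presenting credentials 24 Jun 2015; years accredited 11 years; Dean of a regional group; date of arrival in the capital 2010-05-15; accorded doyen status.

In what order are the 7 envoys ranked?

By class of mission: Nguyen, Espinoza, Nakamura, Takahashi, Sato and Vance (Apostolic Nuncio); then Halvorsen (Ambassador).
Nguyen, Espinoza, Nakamura, Takahashi, Sato and Vance are each Dean of a regional group, so the next rule applies.
Among Nguyen, Espinoza, Nakamura, Takahashi, Sato and Vance, accorded doyen status before not accorded doyen status: Nguyen, Espinoza, Nakamura and Takahashi (accorded doyen status) before Sato and Vance (not accorded doyen status).
Among Nguyen, Espinoza, Nakamura and Takahashi, by years accredited (lower first) (reversed rule for this group): Nguyen (2 years) before Espinoza (11 years) before Nakamura and Takahashi (12 years).
Among Nakamura and Takahashi, by date of arrival in the capital (later first): Nakamura (2016-09-13) before Takahashi (2013-04-05).
Sato and Vance both have years accredited 8 years, so the next rule applies.
Among Sato and Vance, by date of arrival in the capital (later first): Sato (2021-07-21) before Vance (2010-07-17).
Full order: Nguyen, Espinoza, Nakamura, Takahashi, Sato, Vance, Halvorsen.

Nguyen, Espinoza, Nakamura, Takahashi, Sato, Vance, Halvorsen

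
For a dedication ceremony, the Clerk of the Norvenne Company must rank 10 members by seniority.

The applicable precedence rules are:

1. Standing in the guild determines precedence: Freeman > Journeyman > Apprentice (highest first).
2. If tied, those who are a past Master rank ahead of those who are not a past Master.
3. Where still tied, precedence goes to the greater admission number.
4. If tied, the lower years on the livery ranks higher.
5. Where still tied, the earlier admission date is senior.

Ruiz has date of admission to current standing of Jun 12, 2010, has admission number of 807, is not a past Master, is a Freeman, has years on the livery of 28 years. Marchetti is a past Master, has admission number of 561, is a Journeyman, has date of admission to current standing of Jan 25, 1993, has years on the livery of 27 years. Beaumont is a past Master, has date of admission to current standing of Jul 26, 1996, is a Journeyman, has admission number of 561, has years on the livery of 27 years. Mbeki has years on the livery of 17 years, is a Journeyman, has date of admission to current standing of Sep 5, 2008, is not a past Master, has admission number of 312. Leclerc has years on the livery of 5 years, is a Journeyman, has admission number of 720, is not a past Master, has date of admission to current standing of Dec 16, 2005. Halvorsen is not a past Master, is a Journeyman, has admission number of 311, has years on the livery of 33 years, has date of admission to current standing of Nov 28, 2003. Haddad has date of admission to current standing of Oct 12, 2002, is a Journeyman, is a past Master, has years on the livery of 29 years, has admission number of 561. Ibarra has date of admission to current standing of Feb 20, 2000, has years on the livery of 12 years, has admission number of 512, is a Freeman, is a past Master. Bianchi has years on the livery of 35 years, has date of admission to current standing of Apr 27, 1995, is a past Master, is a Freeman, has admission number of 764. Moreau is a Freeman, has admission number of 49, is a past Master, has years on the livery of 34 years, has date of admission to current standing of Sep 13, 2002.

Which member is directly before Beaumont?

Marchetti

By standing in the guild: Bianchi, Ibarra, Moreau and Ruiz (Freeman); then Marchetti, Beaumont, Haddad, Leclerc, Mbeki and Halvorsen (Journeyman).
Among Bianchi, Ibarra, Moreau and Ruiz, a past Master before not a past Master: Bianchi, Ibarra and Moreau (a past Master) before Ruiz (not a past Master).
Among Bianchi, Ibarra and Moreau, by admission number (higher first): Bianchi (764) before Ibarra (512) before Moreau (49).
Among Marchetti, Beaumont, Haddad, Leclerc, Mbeki and Halvorsen, a past Master before not a past Master: Marchetti, Beaumont and Haddad (a past Master) before Leclerc, Mbeki and Halvorsen (not a past Master).
Marchetti, Beaumont and Haddad all have admission number 561, so the next rule applies.
Among Marchetti, Beaumont and Haddad, by years on the livery (lower first): Marchetti and Beaumont (27 years) before Haddad (29 years).
Among Marchetti and Beaumont, by date of admission to current standing (earlier first): Marchetti (Jan 25, 1993) before Beaumont (Jul 26, 1996).
Among Leclerc, Mbeki and Halvorsen, by admission number (higher first): Leclerc (720) before Mbeki (312) before Halvorsen (311).
Order: Bianchi, Ibarra, Moreau, Ruiz, Marchetti, Beaumont, Haddad, Leclerc, Mbeki, Halvorsen.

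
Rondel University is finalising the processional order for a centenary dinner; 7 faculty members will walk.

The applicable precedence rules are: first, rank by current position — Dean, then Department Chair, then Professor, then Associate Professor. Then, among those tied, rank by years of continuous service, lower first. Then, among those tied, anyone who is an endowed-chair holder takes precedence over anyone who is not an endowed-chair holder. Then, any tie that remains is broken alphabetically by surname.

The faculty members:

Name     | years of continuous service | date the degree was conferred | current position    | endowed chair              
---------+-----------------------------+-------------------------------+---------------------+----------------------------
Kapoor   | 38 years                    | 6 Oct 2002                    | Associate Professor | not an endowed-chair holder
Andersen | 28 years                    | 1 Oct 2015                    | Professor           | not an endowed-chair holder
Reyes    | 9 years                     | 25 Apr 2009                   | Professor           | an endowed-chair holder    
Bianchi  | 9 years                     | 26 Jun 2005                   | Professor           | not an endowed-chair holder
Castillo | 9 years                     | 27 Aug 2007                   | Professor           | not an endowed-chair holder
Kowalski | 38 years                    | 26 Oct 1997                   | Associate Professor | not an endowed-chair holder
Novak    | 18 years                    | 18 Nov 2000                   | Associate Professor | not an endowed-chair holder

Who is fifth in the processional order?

By current position: Reyes, Bianchi, Castillo and Andersen (Professor); then Novak, Kapoor and Kowalski (Associate Professor).
Among Reyes, Bianchi, Castillo and Andersen, by years of continuous service (lower first): Reyes, Bianchi and Castillo (9 years) before Andersen (28 years).
Among Reyes, Bianchi and Castillo, an endowed-chair holder before not an endowed-chair holder: Reyes (an endowed-chair holder) before Bianchi and Castillo (not an endowed-chair holder).
Among Bianchi and Castillo, alphabetically by surname: Bianchi before Castillo.
Among Novak, Kapoor and Kowalski, by years of continuous service (lower first): Novak (18 years) before Kapoor and Kowalski (38 years).
Kapoor and Kowalski are each not an endowed-chair holder, so the next rule applies.
Among Kapoor and Kowalski, alphabetically by surname: Kapoor before Kowalski.
Order: Reyes, Bianchi, Castillo, Andersen, Novak, Kapoor, Kowalski.

Novak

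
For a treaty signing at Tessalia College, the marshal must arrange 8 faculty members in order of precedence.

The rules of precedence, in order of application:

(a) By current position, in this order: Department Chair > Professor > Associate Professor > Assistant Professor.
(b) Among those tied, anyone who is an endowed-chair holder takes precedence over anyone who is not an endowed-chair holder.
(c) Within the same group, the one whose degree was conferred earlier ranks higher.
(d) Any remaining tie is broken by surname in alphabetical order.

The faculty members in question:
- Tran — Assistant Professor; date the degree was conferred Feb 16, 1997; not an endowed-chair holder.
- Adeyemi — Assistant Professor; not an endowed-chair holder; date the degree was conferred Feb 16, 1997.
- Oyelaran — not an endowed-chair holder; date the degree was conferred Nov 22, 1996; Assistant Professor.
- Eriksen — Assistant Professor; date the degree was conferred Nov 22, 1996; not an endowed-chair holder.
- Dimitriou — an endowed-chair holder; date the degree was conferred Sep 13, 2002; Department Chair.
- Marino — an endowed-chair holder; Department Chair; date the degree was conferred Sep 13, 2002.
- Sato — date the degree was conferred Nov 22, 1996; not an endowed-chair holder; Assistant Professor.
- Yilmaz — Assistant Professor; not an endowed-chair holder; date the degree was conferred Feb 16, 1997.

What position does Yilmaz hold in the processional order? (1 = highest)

8

By current position: Dimitriou and Marino (Department Chair); then Eriksen, Oyelaran, Sato, Adeyemi, Tran and Yilmaz (Assistant Professor).
Dimitriou and Marino are each an endowed-chair holder, so the next rule applies.
Dimitriou and Marino both have date the degree was conferred Sep 13, 2002, so the next rule applies.
Among Dimitriou and Marino, alphabetically by surname: Dimitriou before Marino.
Eriksen, Oyelaran, Sato, Adeyemi, Tran and Yilmaz are each not an endowed-chair holder, so the next rule applies.
Among Eriksen, Oyelaran, Sato, Adeyemi, Tran and Yilmaz, by date the degree was conferred (earlier first): Eriksen, Oyelaran and Sato (Nov 22, 1996) before Adeyemi, Tran and Yilmaz (Feb 16, 1997).
Among Eriksen, Oyelaran and Sato, alphabetically by surname: Eriksen before Oyelaran before Sato.
Among Adeyemi, Tran and Yilmaz, alphabetically by surname: Adeyemi before Tran before Yilmaz.
Order: Dimitriou, Marino, Eriksen, Oyelaran, Sato, Adeyemi, Tran, Yilmaz. So position 8.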